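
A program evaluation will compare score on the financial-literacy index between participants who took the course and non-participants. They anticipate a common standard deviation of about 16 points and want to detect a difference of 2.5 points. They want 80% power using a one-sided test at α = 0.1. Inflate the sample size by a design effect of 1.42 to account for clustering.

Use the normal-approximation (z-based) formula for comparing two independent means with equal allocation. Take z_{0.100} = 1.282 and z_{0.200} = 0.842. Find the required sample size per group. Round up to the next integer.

n = (z_α + z_β)² · (σ₁² + σ₂²) / δ²
  = (1.282 + 0.842)² · (2·16² = 512) / 2.5²
  = 4.5114 · 512 / 6.25
  = 369.57
Design effect: 1.42 × 369.57 = 524.79.
Round up → n = 525 per group.

n = 525 per group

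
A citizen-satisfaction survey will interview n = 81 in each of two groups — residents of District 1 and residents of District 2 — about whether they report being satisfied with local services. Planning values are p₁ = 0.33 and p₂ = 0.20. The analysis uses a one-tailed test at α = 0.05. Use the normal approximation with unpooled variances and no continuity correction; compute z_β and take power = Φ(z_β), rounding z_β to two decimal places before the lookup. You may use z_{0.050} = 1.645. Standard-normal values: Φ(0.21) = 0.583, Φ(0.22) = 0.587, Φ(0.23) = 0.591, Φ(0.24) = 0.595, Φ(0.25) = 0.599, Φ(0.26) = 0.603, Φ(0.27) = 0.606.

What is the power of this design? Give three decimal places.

Power ≈ 0.599

z_β = |p₁−p₂|·√(n/[p₁q₁+p₂q₂]) − z_α
    = 0.13 · √(81/0.3811) − 1.645
    = 0.13 · 14.5788 − 1.645
    = 1.8952 − 1.645 = 0.2502 → 0.25
Power = Φ(0.25) = 0.599.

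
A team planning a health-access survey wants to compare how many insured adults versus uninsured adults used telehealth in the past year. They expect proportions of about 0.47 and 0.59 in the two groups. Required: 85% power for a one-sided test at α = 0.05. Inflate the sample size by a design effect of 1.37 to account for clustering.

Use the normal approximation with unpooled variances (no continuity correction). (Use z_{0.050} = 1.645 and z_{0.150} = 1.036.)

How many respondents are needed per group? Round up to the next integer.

n = 336 per group

n = (z_α + z_β)² · [p₁(1−p₁) + p₂(1−p₂)] / (p₁ − p₂)²
  = (1.645 + 1.036)² · (0.47·0.53 + 0.59·0.41) / (-0.12)²
  = (2.681)² · (0.2491 + 0.2419) / 0.0144
  = 7.1878 · 0.4910 / 0.0144
  = 245.08
Design effect: 1.37 × 245.08 = 335.76.
Round up → n = 336 per group.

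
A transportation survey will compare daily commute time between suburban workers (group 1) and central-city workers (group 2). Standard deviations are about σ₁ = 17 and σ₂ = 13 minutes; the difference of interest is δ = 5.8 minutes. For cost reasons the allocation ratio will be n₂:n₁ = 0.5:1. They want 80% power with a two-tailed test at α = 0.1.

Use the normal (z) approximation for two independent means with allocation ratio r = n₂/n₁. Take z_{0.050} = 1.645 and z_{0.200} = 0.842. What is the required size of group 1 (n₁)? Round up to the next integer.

n₁ = (z_{α/2} + z_β)² · (σ₁² + σ₂²/r) / δ²
   = (1.645 + 0.842)² · (17² + 13²/0.5) / 5.8²
   = 6.1852 · (289 + 338) / 33.64
   = 6.1852 · 627 / 33.64
   = 115.28
Round up → n₁ = 116; n₂ = r·n₁ = 0.5 × 116 = 58.

n₁ = 116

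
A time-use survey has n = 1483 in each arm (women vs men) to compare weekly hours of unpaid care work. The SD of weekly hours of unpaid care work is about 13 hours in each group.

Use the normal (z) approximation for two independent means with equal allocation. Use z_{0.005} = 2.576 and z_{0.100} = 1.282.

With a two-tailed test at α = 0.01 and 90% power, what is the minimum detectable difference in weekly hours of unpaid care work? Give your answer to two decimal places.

Minimum detectable difference ≈ 1.84 hours

δ = (z_{α/2} + z_β) · √((σ₁²+σ₂²)/n)
  = (2.576 + 1.282) · √(338/1483)
  = 3.858 · √0.22792
  = 3.858 · 0.4774
  = 1.8418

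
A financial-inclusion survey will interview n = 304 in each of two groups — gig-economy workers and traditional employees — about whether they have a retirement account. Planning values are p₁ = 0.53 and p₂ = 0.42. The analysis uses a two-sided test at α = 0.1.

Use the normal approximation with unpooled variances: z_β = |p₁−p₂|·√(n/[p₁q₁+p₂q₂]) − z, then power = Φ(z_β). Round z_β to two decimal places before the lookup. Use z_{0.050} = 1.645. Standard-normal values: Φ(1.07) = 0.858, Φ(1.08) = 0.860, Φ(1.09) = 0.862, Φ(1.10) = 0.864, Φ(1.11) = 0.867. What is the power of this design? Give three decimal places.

z_β = |p₁−p₂|·√(n/[p₁q₁+p₂q₂]) − z_{α/2}
    = 0.11 · √(304/0.4927) − 1.645
    = 0.11 · 24.8397 − 1.645
    = 2.7324 − 1.645 = 1.0874 → 1.09
Power = Φ(1.09) = 0.862.

Power ≈ 0.862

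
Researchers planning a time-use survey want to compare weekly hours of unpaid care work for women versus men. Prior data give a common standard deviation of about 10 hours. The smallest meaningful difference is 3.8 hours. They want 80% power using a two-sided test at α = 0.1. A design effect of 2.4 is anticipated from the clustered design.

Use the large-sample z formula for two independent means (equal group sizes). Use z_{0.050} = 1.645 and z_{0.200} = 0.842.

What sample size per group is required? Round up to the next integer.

n = (z_{α/2} + z_β)² · (σ₁² + σ₂²) / δ²
  = (1.645 + 0.842)² · (2·10² = 200) / 3.8²
  = 6.1852 · 200 / 14.44
  = 85.67
Design effect: 2.4 × 85.67 = 205.60.
Round up → n = 206 per group.

n = 206 per group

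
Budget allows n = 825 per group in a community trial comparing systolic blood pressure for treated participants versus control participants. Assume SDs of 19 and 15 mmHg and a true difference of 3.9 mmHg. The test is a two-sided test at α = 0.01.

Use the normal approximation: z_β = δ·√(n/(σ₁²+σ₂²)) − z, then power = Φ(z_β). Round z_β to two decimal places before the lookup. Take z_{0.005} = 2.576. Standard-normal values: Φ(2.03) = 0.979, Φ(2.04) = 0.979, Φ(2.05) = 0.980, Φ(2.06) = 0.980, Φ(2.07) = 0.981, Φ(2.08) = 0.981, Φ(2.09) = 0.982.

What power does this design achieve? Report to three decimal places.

z_β = δ·√(n/(σ₁²+σ₂²)) − z_{α/2}
    = 3.9 · √(825/586) − 2.576
    = 3.9 · 1.18653 − 2.576
    = 4.6275 − 2.576 = 2.0515 → 2.05
Power = Φ(2.05) = 0.980.

Power ≈ 0.980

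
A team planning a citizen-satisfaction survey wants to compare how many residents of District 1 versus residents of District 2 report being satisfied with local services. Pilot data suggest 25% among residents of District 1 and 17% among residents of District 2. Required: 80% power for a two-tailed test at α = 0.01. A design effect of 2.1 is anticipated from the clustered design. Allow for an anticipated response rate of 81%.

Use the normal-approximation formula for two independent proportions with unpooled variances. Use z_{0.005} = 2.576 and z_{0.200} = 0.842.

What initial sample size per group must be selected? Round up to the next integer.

n = 1556 per group

n = (z_{α/2} + z_β)² · [p₁(1−p₁) + p₂(1−p₂)] / (p₁ − p₂)²
  = (2.576 + 0.842)² · (0.25·0.75 + 0.17·0.83) / (0.08)²
  = (3.418)² · (0.1875 + 0.1411) / 0.0064
  = 11.6827 · 0.3286 / 0.0064
  = 599.83
Design effect: 2.1 × 599.83 = 1259.65.
Adjust for 81% response: 1259.65 / 0.81 = 1555.13.
Round up → n = 1556 per group.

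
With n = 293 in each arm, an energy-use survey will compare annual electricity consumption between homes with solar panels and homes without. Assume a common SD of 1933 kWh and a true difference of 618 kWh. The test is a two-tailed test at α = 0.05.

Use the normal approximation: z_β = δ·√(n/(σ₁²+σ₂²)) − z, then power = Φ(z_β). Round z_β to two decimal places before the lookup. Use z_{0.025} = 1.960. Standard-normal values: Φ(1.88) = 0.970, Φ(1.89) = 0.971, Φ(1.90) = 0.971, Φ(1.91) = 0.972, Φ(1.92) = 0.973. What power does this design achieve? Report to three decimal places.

z_β = δ·√(n/(σ₁²+σ₂²)) − z_{α/2}
    = 618 · √(293/7472978) − 1.960
    = 618 · 0.00626 − 1.960
    = 3.8697 − 1.960 = 1.9097 → 1.91
Power = Φ(1.91) = 0.972.

Power ≈ 0.972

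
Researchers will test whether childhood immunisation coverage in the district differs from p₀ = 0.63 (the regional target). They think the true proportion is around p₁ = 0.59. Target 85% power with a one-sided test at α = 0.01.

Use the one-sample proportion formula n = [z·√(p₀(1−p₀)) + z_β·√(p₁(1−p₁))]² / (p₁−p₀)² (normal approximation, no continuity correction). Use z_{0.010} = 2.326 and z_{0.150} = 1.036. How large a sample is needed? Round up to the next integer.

n = [z_α·√(p₀q₀) + z_β·√(p₁q₁)]² / (p₁ − p₀)²
  = [2.326·√(0.63·0.37) + 1.036·√(0.59·0.41)]² / (-0.04)²
  = [2.326·0.4828 + 1.036·0.4918]² / 0.0016
  = [1.6325]² / 0.0016
  = 1665.75
Round up → n = 1666.

n = 1666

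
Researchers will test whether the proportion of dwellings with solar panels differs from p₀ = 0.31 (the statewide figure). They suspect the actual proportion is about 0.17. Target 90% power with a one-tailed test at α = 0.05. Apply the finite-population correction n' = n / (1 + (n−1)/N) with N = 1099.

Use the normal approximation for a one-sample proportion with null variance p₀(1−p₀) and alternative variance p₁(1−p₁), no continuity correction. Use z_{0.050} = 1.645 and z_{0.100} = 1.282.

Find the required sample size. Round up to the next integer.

n = 74

n = [z_α·√(p₀q₀) + z_β·√(p₁q₁)]² / (p₁ − p₀)²
  = [1.645·√(0.31·0.69) + 1.282·√(0.17·0.83)]² / (-0.14)²
  = [1.645·0.4625 + 1.282·0.3756]² / 0.0196
  = [1.2424]² / 0.0196
  = 78.75
Finite-population correction (N = 1099): 78.75 / (1 + (78.75 − 1)/1099) = 73.55.
Round up → n = 74.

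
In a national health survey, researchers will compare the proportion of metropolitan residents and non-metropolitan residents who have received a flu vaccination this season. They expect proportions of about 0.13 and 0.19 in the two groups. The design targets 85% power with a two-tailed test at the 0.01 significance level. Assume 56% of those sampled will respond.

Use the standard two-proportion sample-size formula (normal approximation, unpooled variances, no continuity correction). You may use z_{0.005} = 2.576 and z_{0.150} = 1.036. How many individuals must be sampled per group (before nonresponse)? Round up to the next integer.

n = (z_{α/2} + z_β)² · [p₁(1−p₁) + p₂(1−p₂)] / (p₁ − p₂)²
  = (2.576 + 1.036)² · (0.13·0.87 + 0.19·0.81) / (-0.06)²
  = (3.612)² · (0.1131 + 0.1539) / 0.0036
  = 13.0465 · 0.2670 / 0.0036
  = 967.62
Adjust for 56% response: 967.62 / 0.56 = 1727.89.
Round up → n = 1728 per group.

n = 1728 per group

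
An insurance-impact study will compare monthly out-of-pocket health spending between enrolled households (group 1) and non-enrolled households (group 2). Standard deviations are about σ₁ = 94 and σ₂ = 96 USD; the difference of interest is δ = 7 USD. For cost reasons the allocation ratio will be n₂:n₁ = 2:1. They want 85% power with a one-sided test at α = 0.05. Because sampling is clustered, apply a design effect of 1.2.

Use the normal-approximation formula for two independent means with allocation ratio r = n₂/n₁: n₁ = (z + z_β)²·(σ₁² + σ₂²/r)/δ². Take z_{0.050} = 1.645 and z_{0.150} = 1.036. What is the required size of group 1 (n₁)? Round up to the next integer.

n₁ = 2367

n₁ = (z_α + z_β)² · (σ₁² + σ₂²/r) / δ²
   = (1.645 + 1.036)² · (94² + 96²/2) / 7²
   = 7.1878 · (8836 + 4608) / 49
   = 7.1878 · 13444 / 49
   = 1972.09
Design effect: 1.2 × 1972.09 = 2366.50.
Round up → n₁ = 2367; n₂ = r·n₁ = 2 × 2367 = 4734.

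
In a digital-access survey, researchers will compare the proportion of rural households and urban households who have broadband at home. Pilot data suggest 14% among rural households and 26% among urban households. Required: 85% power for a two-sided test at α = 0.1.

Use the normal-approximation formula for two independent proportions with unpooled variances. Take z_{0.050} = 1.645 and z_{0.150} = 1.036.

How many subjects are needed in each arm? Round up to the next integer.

n = 157 per group

n = (z_{α/2} + z_β)² · [p₁(1−p₁) + p₂(1−p₂)] / (p₁ − p₂)²
  = (1.645 + 1.036)² · (0.14·0.86 + 0.26·0.74) / (-0.12)²
  = (2.681)² · (0.1204 + 0.1924) / 0.0144
  = 7.1878 · 0.3128 / 0.0144
  = 156.13
Round up → n = 157 per group.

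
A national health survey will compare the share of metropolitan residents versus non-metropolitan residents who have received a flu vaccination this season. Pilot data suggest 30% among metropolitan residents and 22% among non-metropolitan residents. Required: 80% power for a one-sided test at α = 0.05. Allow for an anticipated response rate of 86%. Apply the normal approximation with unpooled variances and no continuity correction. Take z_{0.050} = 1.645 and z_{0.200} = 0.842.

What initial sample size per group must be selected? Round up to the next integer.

n = (z_α + z_β)² · [p₁(1−p₁) + p₂(1−p₂)] / (p₁ − p₂)²
  = (1.645 + 0.842)² · (0.30·0.70 + 0.22·0.78) / (0.08)²
  = (2.487)² · (0.2100 + 0.1716) / 0.0064
  = 6.1852 · 0.3816 / 0.0064
  = 368.79
Adjust for 86% response: 368.79 / 0.86 = 428.83.
Round up → n = 429 per group.

n = 429 per group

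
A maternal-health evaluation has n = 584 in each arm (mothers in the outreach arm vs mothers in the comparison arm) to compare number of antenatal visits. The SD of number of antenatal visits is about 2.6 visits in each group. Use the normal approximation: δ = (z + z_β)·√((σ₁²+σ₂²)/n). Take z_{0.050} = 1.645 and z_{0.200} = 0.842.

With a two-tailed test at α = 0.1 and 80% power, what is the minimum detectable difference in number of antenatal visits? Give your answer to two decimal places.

δ = (z_{α/2} + z_β) · √((σ₁²+σ₂²)/n)
  = (1.645 + 0.842) · √(13.52/584)
  = 2.487 · √0.02315
  = 2.487 · 0.1522
  = 0.3784

Minimum detectable difference ≈ 0.38 visits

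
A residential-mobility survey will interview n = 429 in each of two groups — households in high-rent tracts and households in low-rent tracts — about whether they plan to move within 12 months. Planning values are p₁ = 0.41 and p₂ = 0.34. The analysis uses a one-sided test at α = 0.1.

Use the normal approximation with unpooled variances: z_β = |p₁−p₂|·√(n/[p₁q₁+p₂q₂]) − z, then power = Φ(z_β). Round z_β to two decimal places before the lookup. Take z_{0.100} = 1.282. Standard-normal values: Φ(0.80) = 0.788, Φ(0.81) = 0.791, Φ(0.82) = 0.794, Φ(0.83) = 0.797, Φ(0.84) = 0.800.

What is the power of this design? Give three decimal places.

z_β = |p₁−p₂|·√(n/[p₁q₁+p₂q₂]) − z_α
    = 0.07 · √(429/0.4663) − 1.282
    = 0.07 · 30.3316 − 1.282
    = 2.1232 − 1.282 = 0.8412 → 0.84
Power = Φ(0.84) = 0.800.

Power ≈ 0.800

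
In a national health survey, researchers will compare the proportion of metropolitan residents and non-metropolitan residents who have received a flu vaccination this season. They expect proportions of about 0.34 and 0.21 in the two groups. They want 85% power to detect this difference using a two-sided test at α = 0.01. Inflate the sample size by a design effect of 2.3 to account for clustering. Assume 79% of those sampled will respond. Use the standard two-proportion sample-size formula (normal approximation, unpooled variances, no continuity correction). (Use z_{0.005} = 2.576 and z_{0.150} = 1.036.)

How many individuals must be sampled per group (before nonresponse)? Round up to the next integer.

n = 878 per group

n = (z_{α/2} + z_β)² · [p₁(1−p₁) + p₂(1−p₂)] / (p₁ − p₂)²
  = (2.576 + 1.036)² · (0.34·0.66 + 0.21·0.79) / (0.13)²
  = (3.612)² · (0.2244 + 0.1659) / 0.0169
  = 13.0465 · 0.3903 / 0.0169
  = 301.31
Design effect: 2.3 × 301.31 = 693.00.
Adjust for 79% response: 693.00 / 0.79 = 877.22.
Round up → n = 878 per group.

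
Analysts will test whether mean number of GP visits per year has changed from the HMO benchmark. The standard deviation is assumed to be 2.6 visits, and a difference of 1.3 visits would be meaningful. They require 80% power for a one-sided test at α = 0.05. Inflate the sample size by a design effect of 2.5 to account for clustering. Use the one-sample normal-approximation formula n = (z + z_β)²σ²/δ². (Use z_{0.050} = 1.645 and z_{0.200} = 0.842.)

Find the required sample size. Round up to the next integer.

n = 62

n = (z_α + z_β)² · σ² / δ²
  = (1.645 + 0.842)² · 2.6² / 1.3²
  = 6.1852 · 6.76 / 1.69
  = 24.74
Design effect: 2.5 × 24.74 = 61.85.
Round up → n = 62.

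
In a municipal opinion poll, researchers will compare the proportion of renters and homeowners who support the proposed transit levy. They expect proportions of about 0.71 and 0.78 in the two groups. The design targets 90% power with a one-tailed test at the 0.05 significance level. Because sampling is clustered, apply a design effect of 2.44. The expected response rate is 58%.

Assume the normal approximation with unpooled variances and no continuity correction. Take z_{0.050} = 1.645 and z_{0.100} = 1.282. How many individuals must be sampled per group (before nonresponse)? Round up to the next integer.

n = (z_α + z_β)² · [p₁(1−p₁) + p₂(1−p₂)] / (p₁ − p₂)²
  = (1.645 + 1.282)² · (0.71·0.29 + 0.78·0.22) / (-0.07)²
  = (2.927)² · (0.2059 + 0.1716) / 0.0049
  = 8.5673 · 0.3775 / 0.0049
  = 660.03
Design effect: 2.44 × 660.03 = 1610.48.
Adjust for 58% response: 1610.48 / 0.58 = 2776.69.
Round up → n = 2777 per group.

n = 2777 per group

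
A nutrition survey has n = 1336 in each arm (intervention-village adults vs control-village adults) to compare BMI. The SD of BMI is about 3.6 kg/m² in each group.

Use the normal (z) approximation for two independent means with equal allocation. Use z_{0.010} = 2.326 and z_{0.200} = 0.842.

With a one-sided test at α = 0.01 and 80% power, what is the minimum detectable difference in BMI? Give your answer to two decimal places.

δ = (z_α + z_β) · √((σ₁²+σ₂²)/n)
  = (2.326 + 0.842) · √(25.92/1336)
  = 3.168 · √0.0194
  = 3.168 · 0.1393
  = 0.4413

Minimum detectable difference ≈ 0.44 kg/m²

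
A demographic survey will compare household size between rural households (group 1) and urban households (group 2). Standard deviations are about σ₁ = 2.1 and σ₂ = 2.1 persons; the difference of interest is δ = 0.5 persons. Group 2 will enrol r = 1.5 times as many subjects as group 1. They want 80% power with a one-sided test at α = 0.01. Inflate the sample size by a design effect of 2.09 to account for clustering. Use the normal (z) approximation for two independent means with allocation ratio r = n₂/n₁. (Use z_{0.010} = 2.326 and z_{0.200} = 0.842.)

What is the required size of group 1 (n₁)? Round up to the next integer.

n₁ = 617

n₁ = (z_α + z_β)² · (σ₁² + σ₂²/r) / δ²
   = (2.326 + 0.842)² · (2.1² + 2.1²/1.5) / 0.5²
   = 10.0362 · (4.41 + 2.94) / 0.25
   = 10.0362 · 7.35 / 0.25
   = 295.06
Design effect: 2.09 × 295.06 = 616.69.
Round up → n₁ = 617; n₂ = r·n₁ = 1.5 × 617 = 926.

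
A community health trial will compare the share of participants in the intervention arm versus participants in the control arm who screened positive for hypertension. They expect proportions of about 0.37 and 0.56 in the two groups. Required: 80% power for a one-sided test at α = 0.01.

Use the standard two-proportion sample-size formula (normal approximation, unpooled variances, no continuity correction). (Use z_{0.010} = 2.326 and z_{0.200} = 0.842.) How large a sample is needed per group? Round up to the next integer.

n = 134 per group

n = (z_α + z_β)² · [p₁(1−p₁) + p₂(1−p₂)] / (p₁ − p₂)²
  = (2.326 + 0.842)² · (0.37·0.63 + 0.56·0.44) / (-0.19)²
  = (3.168)² · (0.2331 + 0.2464) / 0.0361
  = 10.0362 · 0.4795 / 0.0361
  = 133.31
Round up → n = 134 per group.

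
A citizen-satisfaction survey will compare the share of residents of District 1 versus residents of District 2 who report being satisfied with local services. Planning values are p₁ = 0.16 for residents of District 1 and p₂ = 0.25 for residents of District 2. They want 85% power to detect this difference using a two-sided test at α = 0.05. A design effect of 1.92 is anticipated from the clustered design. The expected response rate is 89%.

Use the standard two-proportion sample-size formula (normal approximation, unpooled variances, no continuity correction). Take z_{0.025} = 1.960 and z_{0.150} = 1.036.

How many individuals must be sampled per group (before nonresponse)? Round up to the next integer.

n = 770 per group

n = (z_{α/2} + z_β)² · [p₁(1−p₁) + p₂(1−p₂)] / (p₁ − p₂)²
  = (1.960 + 1.036)² · (0.16·0.84 + 0.25·0.75) / (-0.09)²
  = (2.996)² · (0.1344 + 0.1875) / 0.0081
  = 8.9760 · 0.3219 / 0.0081
  = 356.71
Design effect: 1.92 × 356.71 = 684.89.
Adjust for 89% response: 684.89 / 0.89 = 769.54.
Round up → n = 770 per group.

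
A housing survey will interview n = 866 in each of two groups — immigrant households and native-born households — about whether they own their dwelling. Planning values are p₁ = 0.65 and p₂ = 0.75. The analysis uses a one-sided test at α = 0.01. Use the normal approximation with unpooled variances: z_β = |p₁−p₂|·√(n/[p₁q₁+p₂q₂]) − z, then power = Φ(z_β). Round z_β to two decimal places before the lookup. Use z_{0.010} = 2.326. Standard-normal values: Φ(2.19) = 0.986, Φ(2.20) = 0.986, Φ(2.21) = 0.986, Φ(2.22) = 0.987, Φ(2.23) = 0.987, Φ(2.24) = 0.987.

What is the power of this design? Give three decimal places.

Power ≈ 0.987

z_β = |p₁−p₂|·√(n/[p₁q₁+p₂q₂]) − z_α
    = 0.10 · √(866/0.4150) − 2.326
    = 0.10 · 45.6809 − 2.326
    = 4.5681 − 2.326 = 2.2421 → 2.24
Power = Φ(2.24) = 0.987.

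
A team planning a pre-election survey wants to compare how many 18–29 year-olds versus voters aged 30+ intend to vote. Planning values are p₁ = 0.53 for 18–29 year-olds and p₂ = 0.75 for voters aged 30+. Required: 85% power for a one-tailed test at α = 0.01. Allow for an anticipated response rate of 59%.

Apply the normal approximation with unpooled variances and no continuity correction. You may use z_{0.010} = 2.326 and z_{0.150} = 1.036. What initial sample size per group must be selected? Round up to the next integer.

n = 173 per group

n = (z_α + z_β)² · [p₁(1−p₁) + p₂(1−p₂)] / (p₁ − p₂)²
  = (2.326 + 1.036)² · (0.53·0.47 + 0.75·0.25) / (-0.22)²
  = (3.362)² · (0.2491 + 0.1875) / 0.0484
  = 11.3030 · 0.4366 / 0.0484
  = 101.96
Adjust for 59% response: 101.96 / 0.59 = 172.82.
Round up → n = 173 per group.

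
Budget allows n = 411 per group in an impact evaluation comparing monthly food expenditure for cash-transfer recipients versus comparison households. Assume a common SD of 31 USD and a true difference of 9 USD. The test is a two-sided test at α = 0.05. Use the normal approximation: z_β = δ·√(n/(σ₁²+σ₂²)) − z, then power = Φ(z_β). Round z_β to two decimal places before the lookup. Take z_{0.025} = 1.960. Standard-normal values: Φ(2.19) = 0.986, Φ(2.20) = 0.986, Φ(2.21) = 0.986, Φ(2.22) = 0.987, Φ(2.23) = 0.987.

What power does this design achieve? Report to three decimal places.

Power ≈ 0.986

z_β = δ·√(n/(σ₁²+σ₂²)) − z_{α/2}
    = 9 · √(411/1922) − 1.960
    = 9 · 0.46243 − 1.960
    = 4.1619 − 1.960 = 2.2019 → 2.20
Power = Φ(2.20) = 0.986.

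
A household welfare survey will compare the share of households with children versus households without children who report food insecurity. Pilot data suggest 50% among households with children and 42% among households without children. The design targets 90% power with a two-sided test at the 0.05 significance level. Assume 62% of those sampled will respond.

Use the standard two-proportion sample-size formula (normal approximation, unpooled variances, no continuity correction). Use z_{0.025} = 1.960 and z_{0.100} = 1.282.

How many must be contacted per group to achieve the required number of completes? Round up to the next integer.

n = 1308 per group

n = (z_{α/2} + z_β)² · [p₁(1−p₁) + p₂(1−p₂)] / (p₁ − p₂)²
  = (1.960 + 1.282)² · (0.50·0.50 + 0.42·0.58) / (0.08)²
  = (3.242)² · (0.2500 + 0.2436) / 0.0064
  = 10.5106 · 0.4936 / 0.0064
  = 810.63
Adjust for 62% response: 810.63 / 0.62 = 1307.46.
Round up → n = 1308 per group.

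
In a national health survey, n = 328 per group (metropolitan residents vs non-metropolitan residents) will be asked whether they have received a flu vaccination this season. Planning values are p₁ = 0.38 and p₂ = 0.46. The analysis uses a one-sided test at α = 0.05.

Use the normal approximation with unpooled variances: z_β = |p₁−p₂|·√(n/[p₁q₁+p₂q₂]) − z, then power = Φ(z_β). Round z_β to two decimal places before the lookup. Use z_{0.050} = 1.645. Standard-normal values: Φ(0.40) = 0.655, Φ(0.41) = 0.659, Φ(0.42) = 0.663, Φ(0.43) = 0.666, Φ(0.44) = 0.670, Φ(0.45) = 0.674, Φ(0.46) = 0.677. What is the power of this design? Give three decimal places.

z_β = |p₁−p₂|·√(n/[p₁q₁+p₂q₂]) − z_α
    = 0.08 · √(328/0.4840) − 1.645
    = 0.08 · 26.0324 − 1.645
    = 2.0826 − 1.645 = 0.4376 → 0.44
Power = Φ(0.44) = 0.670.

Power ≈ 0.670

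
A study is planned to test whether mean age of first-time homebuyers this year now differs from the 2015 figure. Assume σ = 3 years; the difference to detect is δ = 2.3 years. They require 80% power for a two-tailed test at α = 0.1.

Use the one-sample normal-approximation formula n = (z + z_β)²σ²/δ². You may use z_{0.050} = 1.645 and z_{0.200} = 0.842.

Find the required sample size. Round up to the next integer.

n = (z_{α/2} + z_β)² · σ² / δ²
  = (1.645 + 0.842)² · 3² / 2.3²
  = 6.1852 · 9 / 5.29
  = 10.52
Round up → n = 11.

n = 11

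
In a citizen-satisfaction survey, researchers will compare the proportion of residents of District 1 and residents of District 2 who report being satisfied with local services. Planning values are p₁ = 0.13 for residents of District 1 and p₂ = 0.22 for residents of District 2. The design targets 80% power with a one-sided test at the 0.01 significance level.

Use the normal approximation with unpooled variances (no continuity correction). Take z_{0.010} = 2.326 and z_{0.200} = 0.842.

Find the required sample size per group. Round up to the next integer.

n = (z_α + z_β)² · [p₁(1−p₁) + p₂(1−p₂)] / (p₁ − p₂)²
  = (2.326 + 0.842)² · (0.13·0.87 + 0.22·0.78) / (-0.09)²
  = (3.168)² · (0.1131 + 0.1716) / 0.0081
  = 10.0362 · 0.2847 / 0.0081
  = 352.75
Round up → n = 353 per group.

n = 353 per group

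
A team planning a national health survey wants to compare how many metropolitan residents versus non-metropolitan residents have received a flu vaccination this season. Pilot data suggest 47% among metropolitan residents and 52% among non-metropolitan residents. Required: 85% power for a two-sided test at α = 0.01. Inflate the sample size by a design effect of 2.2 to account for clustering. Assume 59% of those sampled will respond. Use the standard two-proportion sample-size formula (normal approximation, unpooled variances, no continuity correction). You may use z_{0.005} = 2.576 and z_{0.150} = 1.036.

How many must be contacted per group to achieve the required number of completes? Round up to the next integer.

n = 9705 per group

n = (z_{α/2} + z_β)² · [p₁(1−p₁) + p₂(1−p₂)] / (p₁ − p₂)²
  = (2.576 + 1.036)² · (0.47·0.53 + 0.52·0.48) / (-0.05)²
  = (3.612)² · (0.2491 + 0.2496) / 0.0025
  = 13.0465 · 0.4987 / 0.0025
  = 2602.52
Design effect: 2.2 × 2602.52 = 5725.55.
Adjust for 59% response: 5725.55 / 0.59 = 9704.33.
Round up → n = 9705 per group.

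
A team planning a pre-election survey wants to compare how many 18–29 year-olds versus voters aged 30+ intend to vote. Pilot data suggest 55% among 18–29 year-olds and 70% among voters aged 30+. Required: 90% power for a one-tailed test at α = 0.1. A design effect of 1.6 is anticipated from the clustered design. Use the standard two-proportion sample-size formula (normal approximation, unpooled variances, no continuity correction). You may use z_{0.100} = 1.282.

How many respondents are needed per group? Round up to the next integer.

n = (z_α + z_β)² · [p₁(1−p₁) + p₂(1−p₂)] / (p₁ − p₂)²
  = (1.282 + 1.282)² · (0.55·0.45 + 0.70·0.30) / (-0.15)²
  = (2.564)² · (0.2475 + 0.2100) / 0.0225
  = 6.5741 · 0.4575 / 0.0225
  = 133.67
Design effect: 1.6 × 133.67 = 213.88.
Round up → n = 214 per group.

n = 214 per group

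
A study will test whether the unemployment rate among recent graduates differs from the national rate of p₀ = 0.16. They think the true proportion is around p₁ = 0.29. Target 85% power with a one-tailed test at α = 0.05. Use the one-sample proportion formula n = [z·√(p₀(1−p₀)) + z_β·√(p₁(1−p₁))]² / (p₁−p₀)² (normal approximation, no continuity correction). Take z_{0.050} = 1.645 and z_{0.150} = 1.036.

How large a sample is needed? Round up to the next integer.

n = 69

n = [z_α·√(p₀q₀) + z_β·√(p₁q₁)]² / (p₁ − p₀)²
  = [1.645·√(0.16·0.84) + 1.036·√(0.29·0.71)]² / (0.13)²
  = [1.645·0.3666 + 1.036·0.4538]² / 0.0169
  = [1.0732]² / 0.0169
  = 68.15
Round up → n = 69.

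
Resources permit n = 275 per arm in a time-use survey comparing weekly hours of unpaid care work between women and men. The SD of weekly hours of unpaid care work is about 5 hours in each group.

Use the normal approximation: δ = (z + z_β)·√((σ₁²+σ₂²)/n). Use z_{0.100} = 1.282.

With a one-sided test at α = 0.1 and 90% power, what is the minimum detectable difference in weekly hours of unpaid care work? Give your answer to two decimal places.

δ = (z_α + z_β) · √((σ₁²+σ₂²)/n)
  = (1.282 + 1.282) · √(50/275)
  = 2.564 · √0.18182
  = 2.564 · 0.4264
  = 1.0933

Minimum detectable difference ≈ 1.09 hours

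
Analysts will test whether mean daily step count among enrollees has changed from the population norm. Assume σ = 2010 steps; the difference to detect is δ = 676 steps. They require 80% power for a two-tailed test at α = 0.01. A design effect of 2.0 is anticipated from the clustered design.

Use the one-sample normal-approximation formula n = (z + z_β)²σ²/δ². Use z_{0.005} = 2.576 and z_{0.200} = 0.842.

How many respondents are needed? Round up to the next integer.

n = (z_{α/2} + z_β)² · σ² / δ²
  = (2.576 + 0.842)² · 2010² / 676²
  = 11.6827 · 4040100 / 456976
  = 103.29
Design effect: 2.0 × 103.29 = 206.57.
Round up → n = 207.

n = 207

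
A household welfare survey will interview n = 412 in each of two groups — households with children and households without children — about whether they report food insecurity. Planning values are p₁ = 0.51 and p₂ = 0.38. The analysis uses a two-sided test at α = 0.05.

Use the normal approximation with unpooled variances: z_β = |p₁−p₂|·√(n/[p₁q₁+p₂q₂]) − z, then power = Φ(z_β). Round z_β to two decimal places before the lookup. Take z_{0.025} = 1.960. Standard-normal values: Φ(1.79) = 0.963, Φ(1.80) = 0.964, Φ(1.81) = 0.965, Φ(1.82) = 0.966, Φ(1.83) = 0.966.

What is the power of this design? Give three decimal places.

Power ≈ 0.966

z_β = |p₁−p₂|·√(n/[p₁q₁+p₂q₂]) − z_{α/2}
    = 0.13 · √(412/0.4855) − 1.960
    = 0.13 · 29.1309 − 1.960
    = 3.7870 − 1.960 = 1.8270 → 1.83
Power = Φ(1.83) = 0.966.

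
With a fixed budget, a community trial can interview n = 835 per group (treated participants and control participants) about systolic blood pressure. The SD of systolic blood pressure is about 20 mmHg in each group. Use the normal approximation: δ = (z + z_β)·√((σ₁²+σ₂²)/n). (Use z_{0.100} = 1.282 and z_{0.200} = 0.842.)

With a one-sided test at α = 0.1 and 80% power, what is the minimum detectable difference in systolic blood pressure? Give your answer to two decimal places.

δ = (z_α + z_β) · √((σ₁²+σ₂²)/n)
  = (1.282 + 0.842) · √(800/835)
  = 2.124 · √0.95808
  = 2.124 · 0.9788
  = 2.0790

Minimum detectable difference ≈ 2.08 mmHg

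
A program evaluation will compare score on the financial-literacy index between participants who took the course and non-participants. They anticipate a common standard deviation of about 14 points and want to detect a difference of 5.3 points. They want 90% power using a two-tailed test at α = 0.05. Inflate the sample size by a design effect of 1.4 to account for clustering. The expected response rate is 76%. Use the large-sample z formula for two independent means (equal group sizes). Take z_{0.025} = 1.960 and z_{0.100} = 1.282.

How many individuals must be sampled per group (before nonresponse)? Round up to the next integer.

n = (z_{α/2} + z_β)² · (σ₁² + σ₂²) / δ²
  = (1.960 + 1.282)² · (2·14² = 392) / 5.3²
  = 10.5106 · 392 / 28.09
  = 146.68
Design effect: 1.4 × 146.68 = 205.35.
Adjust for 76% response: 205.35 / 0.76 = 270.19.
Round up → n = 271 per group.

n = 271 per group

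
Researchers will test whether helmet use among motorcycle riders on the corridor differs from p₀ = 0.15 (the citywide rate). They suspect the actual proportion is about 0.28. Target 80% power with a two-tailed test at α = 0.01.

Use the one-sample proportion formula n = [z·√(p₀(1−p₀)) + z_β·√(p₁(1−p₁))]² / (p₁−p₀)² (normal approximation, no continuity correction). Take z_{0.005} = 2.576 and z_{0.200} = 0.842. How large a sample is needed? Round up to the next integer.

n = [z_{α/2}·√(p₀q₀) + z_β·√(p₁q₁)]² / (p₁ − p₀)²
  = [2.576·√(0.15·0.85) + 0.842·√(0.28·0.72)]² / (0.13)²
  = [2.576·0.3571 + 0.842·0.4490]² / 0.0169
  = [1.2979]² / 0.0169
  = 99.67
Round up → n = 100.

n = 100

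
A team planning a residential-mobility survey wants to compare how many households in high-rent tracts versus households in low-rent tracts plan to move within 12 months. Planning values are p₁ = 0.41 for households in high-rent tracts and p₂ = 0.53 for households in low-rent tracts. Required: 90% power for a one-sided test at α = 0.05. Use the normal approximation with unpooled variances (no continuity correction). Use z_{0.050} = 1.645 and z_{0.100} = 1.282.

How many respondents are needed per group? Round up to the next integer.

n = (z_α + z_β)² · [p₁(1−p₁) + p₂(1−p₂)] / (p₁ − p₂)²
  = (1.645 + 1.282)² · (0.41·0.59 + 0.53·0.47) / (-0.12)²
  = (2.927)² · (0.2419 + 0.2491) / 0.0144
  = 8.5673 · 0.4910 / 0.0144
  = 292.12
Round up → n = 293 per group.

n = 293 per group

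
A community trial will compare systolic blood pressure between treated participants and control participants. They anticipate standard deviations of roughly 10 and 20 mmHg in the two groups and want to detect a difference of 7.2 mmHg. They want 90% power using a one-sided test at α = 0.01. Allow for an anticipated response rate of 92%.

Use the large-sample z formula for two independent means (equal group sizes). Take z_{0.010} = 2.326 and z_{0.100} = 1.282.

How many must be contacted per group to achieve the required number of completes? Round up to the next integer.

n = 137 per group

n = (z_α + z_β)² · (σ₁² + σ₂²) / δ²
  = (2.326 + 1.282)² · (10² + 20² = 500) / 7.2²
  = 13.0177 · 500 / 51.84
  = 125.56
Adjust for 92% response: 125.56 / 0.92 = 136.47.
Round up → n = 137 per group.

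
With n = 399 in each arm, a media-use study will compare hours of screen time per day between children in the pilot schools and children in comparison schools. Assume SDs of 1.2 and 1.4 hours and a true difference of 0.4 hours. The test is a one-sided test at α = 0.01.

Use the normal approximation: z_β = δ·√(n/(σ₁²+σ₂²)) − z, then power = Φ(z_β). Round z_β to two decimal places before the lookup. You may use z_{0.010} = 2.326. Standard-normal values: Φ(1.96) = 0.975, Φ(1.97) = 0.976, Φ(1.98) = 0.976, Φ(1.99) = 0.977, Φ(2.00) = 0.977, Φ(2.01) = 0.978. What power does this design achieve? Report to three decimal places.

Power ≈ 0.978

z_β = δ·√(n/(σ₁²+σ₂²)) − z_α
    = 0.4 · √(399/3.4) − 2.326
    = 0.4 · 10.83296 − 2.326
    = 4.3332 − 2.326 = 2.0072 → 2.01
Power = Φ(2.01) = 0.978.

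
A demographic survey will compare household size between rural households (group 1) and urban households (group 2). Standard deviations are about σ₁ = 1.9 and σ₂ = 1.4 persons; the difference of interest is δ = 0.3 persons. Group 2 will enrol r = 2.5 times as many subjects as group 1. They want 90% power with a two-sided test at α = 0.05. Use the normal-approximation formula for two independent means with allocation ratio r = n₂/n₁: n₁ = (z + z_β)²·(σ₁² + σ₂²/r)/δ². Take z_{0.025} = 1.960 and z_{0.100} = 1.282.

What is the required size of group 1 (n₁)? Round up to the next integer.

n₁ = 514

n₁ = (z_{α/2} + z_β)² · (σ₁² + σ₂²/r) / δ²
   = (1.960 + 1.282)² · (1.9² + 1.4²/2.5) / 0.3²
   = 10.5106 · (3.61 + 0.784) / 0.09
   = 10.5106 · 4.394 / 0.09
   = 513.15
Round up → n₁ = 514; n₂ = r·n₁ = 2.5 × 514 = 1285.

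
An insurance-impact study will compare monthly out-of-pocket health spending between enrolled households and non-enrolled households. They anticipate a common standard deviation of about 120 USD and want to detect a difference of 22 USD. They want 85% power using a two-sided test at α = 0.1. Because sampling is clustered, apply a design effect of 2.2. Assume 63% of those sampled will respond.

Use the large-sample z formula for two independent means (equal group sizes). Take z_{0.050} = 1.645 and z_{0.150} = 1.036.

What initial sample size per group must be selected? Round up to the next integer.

n = (z_{α/2} + z_β)² · (σ₁² + σ₂²) / δ²
  = (1.645 + 1.036)² · (2·120² = 28800) / 22²
  = 7.1878 · 28800 / 484
  = 427.70
Design effect: 2.2 × 427.70 = 940.94.
Adjust for 63% response: 940.94 / 0.63 = 1493.56.
Round up → n = 1494 per group.

n = 1494 per group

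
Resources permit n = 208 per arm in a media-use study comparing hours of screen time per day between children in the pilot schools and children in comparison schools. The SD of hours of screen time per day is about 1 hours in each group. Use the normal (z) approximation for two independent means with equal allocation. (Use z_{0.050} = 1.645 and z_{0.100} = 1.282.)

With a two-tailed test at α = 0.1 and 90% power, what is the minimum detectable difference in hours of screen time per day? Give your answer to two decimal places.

Minimum detectable difference ≈ 0.29 hours

δ = (z_{α/2} + z_β) · √((σ₁²+σ₂²)/n)
  = (1.645 + 1.282) · √(2/208)
  = 2.927 · √0.00962
  = 2.927 · 0.0981
  = 0.2870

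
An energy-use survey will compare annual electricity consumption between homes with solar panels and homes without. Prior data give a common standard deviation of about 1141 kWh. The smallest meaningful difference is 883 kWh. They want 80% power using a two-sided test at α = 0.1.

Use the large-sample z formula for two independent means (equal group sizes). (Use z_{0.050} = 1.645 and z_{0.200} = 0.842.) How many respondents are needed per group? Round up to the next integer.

n = (z_{α/2} + z_β)² · (σ₁² + σ₂²) / δ²
  = (1.645 + 0.842)² · (2·1141² = 2603762) / 883²
  = 6.1852 · 2603762 / 779689
  = 20.66
Round up → n = 21 per group.

n = 21 per group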